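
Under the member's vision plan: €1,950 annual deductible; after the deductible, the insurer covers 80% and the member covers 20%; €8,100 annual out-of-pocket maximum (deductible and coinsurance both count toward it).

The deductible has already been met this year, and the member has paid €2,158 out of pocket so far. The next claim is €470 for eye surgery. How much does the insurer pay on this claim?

€376

The deductible is already satisfied, so the full bill goes to coinsurance.
Coinsurance: €470 × 20% = €94.
Total out-of-pocket so far would be €2,158 + €94 = €2,252, below the €8,100 cap — no reduction.
The insurer covers the remainder: €470 − €94 = €376.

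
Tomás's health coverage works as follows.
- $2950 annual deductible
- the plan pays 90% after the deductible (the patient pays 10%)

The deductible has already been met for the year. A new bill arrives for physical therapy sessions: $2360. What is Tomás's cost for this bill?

$236

The deductible is already satisfied, so the full bill goes to coinsurance.
10% of $2360 = $236 falls to the patient.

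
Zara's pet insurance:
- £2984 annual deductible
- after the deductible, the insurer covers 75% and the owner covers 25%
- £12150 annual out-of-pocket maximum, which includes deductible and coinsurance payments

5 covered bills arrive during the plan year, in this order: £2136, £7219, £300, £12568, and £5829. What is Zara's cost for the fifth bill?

#1 (£2136): all of it applies to the deductible. Cost to owner: £2136. OOP to date £2136.
#2 (£7219): £848 to deductible, leaving £6371; coinsurance £6371 × 25% = £1592.75. Owner owes £2440.75 (running OOP £4576.75).
#3 (£300): deductible met; 25% of £300 = £75. Cost to owner: £75. OOP to date £4651.75.
#4 (£12568): 25% coinsurance on £12568 = £3142. Owner pays £3142; OOP now £7793.75.
#5 (£5829): deductible met; 25% of £5829 = £1457.25. Owner pays £1457.25; OOP now £9251.

£1457.25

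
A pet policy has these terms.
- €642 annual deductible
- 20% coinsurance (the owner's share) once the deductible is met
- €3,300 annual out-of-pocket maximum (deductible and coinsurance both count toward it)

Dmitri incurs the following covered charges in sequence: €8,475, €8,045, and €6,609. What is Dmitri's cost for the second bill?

€1,091.40

Claim 1 (€8,475): €642 to deductible, leaving €7,833; 20% of €7,833 = €1,566.60. Cost to owner: €2,208.60. OOP to date €2,208.60.
Claim 2 (€8,045): deductible already satisfied, so owner's share is 20% × €8,045 = €1,609. OOP would hit €3,817.60 > €3,300, so the cap limits the owner to €3,300 − €2,208.60 = €1,091.40.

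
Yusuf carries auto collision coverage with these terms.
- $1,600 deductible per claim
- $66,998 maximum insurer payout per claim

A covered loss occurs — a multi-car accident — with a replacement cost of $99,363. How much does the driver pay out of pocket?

$32,365

Subtract the deductible: $99,363 − $1,600 = $97,763.
$97,763 exceeds the $66,998 limit, so the insurer pays the limit: $66,998.
Driver's share is the uncovered remainder: $99,363 − $66,998 = $32,365.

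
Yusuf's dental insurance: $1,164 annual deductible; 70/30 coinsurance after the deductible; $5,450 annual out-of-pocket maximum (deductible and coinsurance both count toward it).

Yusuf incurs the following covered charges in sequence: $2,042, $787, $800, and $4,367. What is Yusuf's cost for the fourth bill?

$1,310.10

#1 ($2,042): $1,164 to deductible, leaving $878; 30% of $878 = $263.40. Patient pays $1,427.40; OOP now $1,427.40.
#2 ($787): 30% coinsurance on $787 = $236.10. Patient pays $236.10; OOP now $1,663.50.
#3 ($800): deductible met; 30% of $800 = $240. Cost to patient: $240. OOP to date $1,903.50.
#4 ($4,367): deductible already satisfied, so patient's share is 30% × $4,367 = $1,310.10. Patient owes $1,310.10 (running OOP $3,213.60).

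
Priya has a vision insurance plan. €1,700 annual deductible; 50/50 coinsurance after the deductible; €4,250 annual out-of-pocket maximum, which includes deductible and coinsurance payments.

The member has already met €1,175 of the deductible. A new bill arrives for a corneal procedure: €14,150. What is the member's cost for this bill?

Remaining deductible: €1,700 − €1,175 = €525.
That leaves €14,150 − €525 = €13,625 for coinsurance.
50% of €13,625 = €6,812.50 falls to the member.
That puts the member's cost at €525 + €6,812.50 = €7,337.50 before any cap.
That would bring total out-of-pocket to €8,512.50, past the €4,250 cap. The member is capped at €4,250 − €1,175 = €3,075 on this claim.

€3,075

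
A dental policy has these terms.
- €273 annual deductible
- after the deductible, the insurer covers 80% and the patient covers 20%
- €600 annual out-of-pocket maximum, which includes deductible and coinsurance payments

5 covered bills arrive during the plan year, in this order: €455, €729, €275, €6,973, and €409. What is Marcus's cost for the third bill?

#1 (€455): deductible takes €273, €182 remains; coinsurance €182 × 20% = €36.40. Patient owes €309.40 (running OOP €309.40).
#2 (€729): deductible met; 20% of €729 = €145.80. Patient pays €145.80; OOP now €455.20.
#3 (€275): deductible met; 20% of €275 = €55. Cost to patient: €55. OOP to date €510.20.

€55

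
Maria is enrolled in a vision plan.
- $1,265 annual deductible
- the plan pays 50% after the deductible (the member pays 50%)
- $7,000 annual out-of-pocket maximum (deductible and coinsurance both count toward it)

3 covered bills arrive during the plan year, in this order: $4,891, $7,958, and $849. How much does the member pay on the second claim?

Claim 1 ($4,891): deductible takes $1,265, $3,626 remains; member's 50% is $1,813. Cost to member: $3,078. OOP to date $3,078.
Claim 2 ($7,958): deductible already satisfied, so member's share is 50% × $7,958 = $3,979. Adding that to $3,078 gives $7,057, past the $7,000 cap; member pays only $7,000 − $3,078 = $3,922.

$3,922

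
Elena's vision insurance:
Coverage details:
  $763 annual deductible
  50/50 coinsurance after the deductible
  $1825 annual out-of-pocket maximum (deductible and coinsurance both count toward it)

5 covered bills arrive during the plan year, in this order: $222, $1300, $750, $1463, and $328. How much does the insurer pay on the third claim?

#1 ($222): entire amount goes to the deductible. Cost to member: $222. OOP to date $222. Insurer: $222 − $222 = $0.
#2 ($1300): $541 to deductible, leaving $759; 50% of $759 = $379.50. Member pays $920.50; OOP now $1142.50. Plan pays $1300 − $920.50 = $379.50.
#3 ($750): 50% coinsurance on $750 = $375. Cost to member: $375. OOP to date $1517.50. Plan pays $750 − $375 = $375.

$375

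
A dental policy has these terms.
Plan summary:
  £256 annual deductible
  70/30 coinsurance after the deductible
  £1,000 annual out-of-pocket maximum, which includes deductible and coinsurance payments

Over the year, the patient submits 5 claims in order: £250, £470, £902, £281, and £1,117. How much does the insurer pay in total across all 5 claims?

Claim 1 (£250): all of it applies to the deductible. Patient pays £250; OOP now £250. Plan pays £250 − £250 = £0.
Claim 2 (£470): deductible takes £6, £464 remains; patient's 30% is £139.20. Patient pays £145.20; OOP now £395.20. Insurer: £470 − £145.20 = £324.80.
Claim 3 (£902): 30% coinsurance on £902 = £270.60. Cost to patient: £270.60. OOP to date £665.80. Plan pays £902 − £270.60 = £631.40.
Claim 4 (£281): deductible met; 30% of £281 = £84.30. Patient owes £84.30 (running OOP £750.10). Plan pays £281 − £84.30 = £196.70.
Claim 5 (£1,117): deductible met; 30% of £1,117 = £335.10. OOP would hit £1,085.20 > £1,000, so the cap limits the patient to £1,000 − £750.10 = £249.90. Insurer: £1,117 − £249.90 = £867.10.
Insurer total = bills − patient's total = £3,020 − £1,000 = £2,020.

£2,020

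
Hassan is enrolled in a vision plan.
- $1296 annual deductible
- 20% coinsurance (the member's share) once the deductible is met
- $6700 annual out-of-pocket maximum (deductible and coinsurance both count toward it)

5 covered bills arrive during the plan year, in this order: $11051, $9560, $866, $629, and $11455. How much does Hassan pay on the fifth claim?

#1 ($11051): deductible takes $1296, $9755 remains; coinsurance $9755 × 20% = $1951. Member owes $3247 (running OOP $3247).
#2 ($9560): 20% coinsurance on $9560 = $1912. Cost to member: $1912. OOP to date $5159.
#3 ($866): 20% coinsurance on $866 = $173.20. Member owes $173.20 (running OOP $5332.20).
#4 ($629): deductible already satisfied, so member's share is 20% × $629 = $125.80. Member pays $125.80; OOP now $5458.
#5 ($11455): deductible met; 20% of $11455 = $2291. OOP would hit $7749 > $6700, so the cap limits the member to $6700 − $5458 = $1242.

$1242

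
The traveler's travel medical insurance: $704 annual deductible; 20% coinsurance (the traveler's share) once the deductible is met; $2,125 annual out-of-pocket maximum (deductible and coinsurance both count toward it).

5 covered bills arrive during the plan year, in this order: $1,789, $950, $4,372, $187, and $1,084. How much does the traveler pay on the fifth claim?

$102.20

Claim 1 — $1,789: $704 to deductible, leaving $1,085; 20% of $1,085 = $217. Cost to traveler: $921. OOP to date $921.
Claim 2 — $950: 20% coinsurance on $950 = $190. Traveler pays $190; OOP now $1,111.
Claim 3 — $4,372: 20% coinsurance on $4,372 = $874.40. Traveler owes $874.40 (running OOP $1,985.40).
Claim 4 — $187: deductible met; 20% of $187 = $37.40. Traveler pays $37.40; OOP now $2,022.80.
Claim 5 — $1,084: deductible already satisfied, so traveler's share is 20% × $1,084 = $216.80. That would push OOP to $2,239.60, over the $2,125 cap, so traveler pays $2,125 − $2,022.80 = $102.20.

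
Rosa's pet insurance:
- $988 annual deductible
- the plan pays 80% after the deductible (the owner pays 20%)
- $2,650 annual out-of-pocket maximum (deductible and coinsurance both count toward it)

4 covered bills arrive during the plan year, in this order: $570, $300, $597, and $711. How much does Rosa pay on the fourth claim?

$142.20

Claim 1 ($570): all of it applies to the deductible. Owner owes $570 (running OOP $570).
Claim 2 ($300): all of it applies to the deductible. Owner owes $300 (running OOP $870).
Claim 3 ($597): deductible takes $118, $479 remains; coinsurance $479 × 20% = $95.80. Cost to owner: $213.80. OOP to date $1,083.80.
Claim 4 ($711): deductible met; 20% of $711 = $142.20. Owner pays $142.20; OOP now $1,226.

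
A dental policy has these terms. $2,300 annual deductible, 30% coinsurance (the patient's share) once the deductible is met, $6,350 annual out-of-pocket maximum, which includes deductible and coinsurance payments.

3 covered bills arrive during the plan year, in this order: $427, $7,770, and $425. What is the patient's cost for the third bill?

$127.50

Claim 1 — $427: fully absorbed by the deductible. Patient pays $427; OOP now $427.
Claim 2 — $7,770: $1,873 to deductible, leaving $5,897; 30% of $5,897 = $1,769.10. Patient pays $3,642.10; OOP now $4,069.10.
Claim 3 — $425: deductible already satisfied, so patient's share is 30% × $425 = $127.50. Cost to patient: $127.50. OOP to date $4,196.60.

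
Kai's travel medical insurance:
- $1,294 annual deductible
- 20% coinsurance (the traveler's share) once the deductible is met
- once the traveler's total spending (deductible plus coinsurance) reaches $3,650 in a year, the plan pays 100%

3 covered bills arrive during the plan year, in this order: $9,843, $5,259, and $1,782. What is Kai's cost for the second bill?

$646.20

Bill 1, $9,843: $1,294 finishes the deductible; $8,549 goes to coinsurance; 20% of $8,549 = $1,709.80. Traveler owes $3,003.80 (running OOP $3,003.80).
Bill 2, $5,259: deductible met; 20% of $5,259 = $1,051.80. That would push OOP to $4,055.60, over the $3,650 cap, so traveler pays $3,650 − $3,003.80 = $646.20.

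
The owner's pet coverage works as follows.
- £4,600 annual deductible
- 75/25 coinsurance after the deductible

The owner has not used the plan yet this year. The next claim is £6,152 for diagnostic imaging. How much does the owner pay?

£4,988

The full £4,600 deductible is still open; £4,600 of this bill applies to it.
After the £4,600 deductible portion, £6,152 − £4,600 = £1,552 is subject to coinsurance.
Owner's 25% share of £1,552 is £388.
So the owner owes £4,600 + £388 = £4,988.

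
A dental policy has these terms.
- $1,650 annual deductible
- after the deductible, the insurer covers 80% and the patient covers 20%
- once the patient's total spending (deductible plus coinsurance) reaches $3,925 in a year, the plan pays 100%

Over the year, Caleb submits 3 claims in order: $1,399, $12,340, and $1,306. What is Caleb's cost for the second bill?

$2,526

Claim 1 — $1,399: entire amount goes to the deductible. Cost to patient: $1,399. OOP to date $1,399.
Claim 2 — $12,340: $251 finishes the deductible; $12,089 goes to coinsurance; coinsurance $12,089 × 20% = $2,417.80. Together that's $251 + $2,417.80 = $2,668.80. That would push OOP to $4,067.80, over the $3,925 cap, so patient pays $3,925 − $1,399 = $2,526.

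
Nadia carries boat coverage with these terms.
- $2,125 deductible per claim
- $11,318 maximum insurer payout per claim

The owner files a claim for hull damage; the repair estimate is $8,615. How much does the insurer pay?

Subtract the deductible: $8,615 − $2,125 = $6,490.
That's under the $11,318 cap, so the insurer reimburses the full $6,490.

$6,490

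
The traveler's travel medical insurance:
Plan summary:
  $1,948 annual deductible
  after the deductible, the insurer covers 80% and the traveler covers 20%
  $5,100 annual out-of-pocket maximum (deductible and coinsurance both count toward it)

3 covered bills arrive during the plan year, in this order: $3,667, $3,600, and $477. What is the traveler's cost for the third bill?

$95.40

Claim 1 ($3,667): $1,948 finishes the deductible; $1,719 goes to coinsurance; traveler's 20% is $343.80. Traveler owes $2,291.80 (running OOP $2,291.80).
Claim 2 ($3,600): deductible already satisfied, so traveler's share is 20% × $3,600 = $720. Cost to traveler: $720. OOP to date $3,011.80.
Claim 3 ($477): deductible met; 20% of $477 = $95.40. Traveler owes $95.40 (running OOP $3,107.20).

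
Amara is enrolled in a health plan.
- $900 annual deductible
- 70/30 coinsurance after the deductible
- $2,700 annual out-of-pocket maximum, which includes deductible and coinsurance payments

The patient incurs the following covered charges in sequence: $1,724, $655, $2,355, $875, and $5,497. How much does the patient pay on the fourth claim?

$262.50

Claim 1 — $1,724: deductible takes $900, $824 remains; 30% of $824 = $247.20. Cost to patient: $1,147.20. OOP to date $1,147.20.
Claim 2 — $655: deductible met; 30% of $655 = $196.50. Patient pays $196.50; OOP now $1,343.70.
Claim 3 — $2,355: deductible met; 30% of $2,355 = $706.50. Patient owes $706.50 (running OOP $2,050.20).
Claim 4 — $875: deductible already satisfied, so patient's share is 30% × $875 = $262.50. Cost to patient: $262.50. OOP to date $2,312.70.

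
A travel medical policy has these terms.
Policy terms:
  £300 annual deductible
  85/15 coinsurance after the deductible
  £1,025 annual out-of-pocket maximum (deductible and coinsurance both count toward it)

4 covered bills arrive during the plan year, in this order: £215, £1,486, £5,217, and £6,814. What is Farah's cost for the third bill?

£514.85

Bill 1, £215: fully absorbed by the deductible. Cost to traveler: £215. OOP to date £215.
Bill 2, £1,486: £85 to deductible, leaving £1,401; traveler's 15% is £210.15. Cost to traveler: £295.15. OOP to date £510.15.
Bill 3, £5,217: deductible met; 15% of £5,217 = £782.55. Adding that to £510.15 gives £1,292.70, past the £1,025 cap; traveler pays only £1,025 − £510.15 = £514.85.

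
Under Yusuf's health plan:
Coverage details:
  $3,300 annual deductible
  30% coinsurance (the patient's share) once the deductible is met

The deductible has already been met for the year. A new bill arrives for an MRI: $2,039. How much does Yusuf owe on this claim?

The deductible is already satisfied, so the full bill goes to coinsurance.
30% of $2,039 = $611.70 falls to the patient.

$611.70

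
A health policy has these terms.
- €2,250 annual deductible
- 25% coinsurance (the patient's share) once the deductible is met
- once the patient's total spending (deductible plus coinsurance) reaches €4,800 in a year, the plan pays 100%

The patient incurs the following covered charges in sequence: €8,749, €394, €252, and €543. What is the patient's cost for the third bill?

#1 (€8,749): deductible takes €2,250, €6,499 remains; patient's 25% is €1,624.75. Patient pays €3,874.75; OOP now €3,874.75.
#2 (€394): deductible met; 25% of €394 = €98.50. Patient pays €98.50; OOP now €3,973.25.
#3 (€252): 25% coinsurance on €252 = €63. Patient pays €63; OOP now €4,036.25.

€63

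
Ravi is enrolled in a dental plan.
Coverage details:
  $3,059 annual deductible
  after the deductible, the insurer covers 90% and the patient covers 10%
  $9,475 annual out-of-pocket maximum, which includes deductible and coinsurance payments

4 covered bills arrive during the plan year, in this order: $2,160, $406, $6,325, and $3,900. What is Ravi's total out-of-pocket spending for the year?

$4,032.20

Claim 1 — $2,160: entire amount goes to the deductible. Cost to patient: $2,160. OOP to date $2,160.
Claim 2 — $406: entire amount goes to the deductible. Cost to patient: $406. OOP to date $2,566.
Claim 3 — $6,325: $493 finishes the deductible; $5,832 goes to coinsurance; 10% of $5,832 = $583.20. Cost to patient: $1,076.20. OOP to date $3,642.20.
Claim 4 — $3,900: 10% coinsurance on $3,900 = $390. Cost to patient: $390. OOP to date $4,032.20.
Total paid by the patient: $2,160 + $406 + $1,076.20 + $390 = $4,032.20.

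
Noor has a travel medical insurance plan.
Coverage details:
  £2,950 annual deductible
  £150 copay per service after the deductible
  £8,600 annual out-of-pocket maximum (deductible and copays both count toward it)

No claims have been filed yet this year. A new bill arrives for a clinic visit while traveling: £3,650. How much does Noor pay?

The full £2,950 deductible is still open; £2,950 of this bill applies to it.
The remaining £700 (= £3,650 − £2,950) moves to the copay.
Copay on this service: £150.
Traveler responsibility before any cap: £2,950 + £150 = £3,100.
Total out-of-pocket so far would be £0 + £3,100 = £3,100, below the £8,600 cap — no reduction.

£3,100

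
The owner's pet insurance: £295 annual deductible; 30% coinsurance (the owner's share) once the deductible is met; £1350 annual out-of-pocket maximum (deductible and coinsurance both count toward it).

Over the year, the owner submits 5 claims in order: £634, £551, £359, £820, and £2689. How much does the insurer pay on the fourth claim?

£574

#1 (£634): £295 to deductible, leaving £339; 30% of £339 = £101.70. Owner owes £396.70 (running OOP £396.70). Insurer: £634 − £396.70 = £237.30.
#2 (£551): deductible already satisfied, so owner's share is 30% × £551 = £165.30. Owner owes £165.30 (running OOP £562). Plan pays £551 − £165.30 = £385.70.
#3 (£359): deductible already satisfied, so owner's share is 30% × £359 = £107.70. Cost to owner: £107.70. OOP to date £669.70. Insurer: £359 − £107.70 = £251.30.
#4 (£820): 30% coinsurance on £820 = £246. Cost to owner: £246. OOP to date £915.70. Insurer: £820 − £246 = £574.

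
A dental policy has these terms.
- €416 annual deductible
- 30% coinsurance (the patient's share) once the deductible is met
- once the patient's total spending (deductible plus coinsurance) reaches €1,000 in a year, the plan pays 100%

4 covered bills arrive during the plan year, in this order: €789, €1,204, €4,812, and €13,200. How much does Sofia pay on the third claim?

Claim 1 — €789: €416 to deductible, leaving €373; coinsurance €373 × 30% = €111.90. Patient owes €527.90 (running OOP €527.90).
Claim 2 — €1,204: deductible met; 30% of €1,204 = €361.20. Patient pays €361.20; OOP now €889.10.
Claim 3 — €4,812: 30% coinsurance on €4,812 = €1,443.60. Adding that to €889.10 gives €2,332.70, past the €1,000 cap; patient pays only €1,000 − €889.10 = €110.90.

€110.90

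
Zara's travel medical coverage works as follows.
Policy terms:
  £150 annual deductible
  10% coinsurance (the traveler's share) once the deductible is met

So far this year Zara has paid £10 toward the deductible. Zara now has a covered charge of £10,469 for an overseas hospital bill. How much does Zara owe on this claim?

£10 of the £150 deductible is already met, leaving £140.
The remaining £10,329 (= £10,469 − £140) moves to coinsurance.
Coinsurance: £10,329 × 10% = £1,032.90.
That puts the traveler's cost at £140 + £1,032.90 = £1,172.90.

£1,172.90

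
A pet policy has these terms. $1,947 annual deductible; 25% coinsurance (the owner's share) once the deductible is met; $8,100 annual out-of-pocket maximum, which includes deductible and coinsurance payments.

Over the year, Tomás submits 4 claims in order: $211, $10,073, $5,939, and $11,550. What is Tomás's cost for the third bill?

#1 ($211): all of it applies to the deductible. Owner pays $211; OOP now $211.
#2 ($10,073): $1,736 finishes the deductible; $8,337 goes to coinsurance; 25% of $8,337 = $2,084.25. Owner pays $3,820.25; OOP now $4,031.25.
#3 ($5,939): deductible met; 25% of $5,939 = $1,484.75. Owner owes $1,484.75 (running OOP $5,516).

$1,484.75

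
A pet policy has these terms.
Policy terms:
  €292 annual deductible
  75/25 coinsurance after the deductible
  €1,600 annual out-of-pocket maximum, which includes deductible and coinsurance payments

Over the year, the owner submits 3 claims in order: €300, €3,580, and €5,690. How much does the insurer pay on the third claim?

Claim 1 — €300: €292 to deductible, leaving €8; 25% of €8 = €2. Owner pays €294; OOP now €294. Insurer: €300 − €294 = €6.
Claim 2 — €3,580: 25% coinsurance on €3,580 = €895. Owner owes €895 (running OOP €1,189). Insurer: €3,580 − €895 = €2,685.
Claim 3 — €5,690: 25% coinsurance on €5,690 = €1,422.50. That would push OOP to €2,611.50, over the €1,600 cap, so owner pays €1,600 − €1,189 = €411. Plan pays €5,690 − €411 = €5,279.

€5,279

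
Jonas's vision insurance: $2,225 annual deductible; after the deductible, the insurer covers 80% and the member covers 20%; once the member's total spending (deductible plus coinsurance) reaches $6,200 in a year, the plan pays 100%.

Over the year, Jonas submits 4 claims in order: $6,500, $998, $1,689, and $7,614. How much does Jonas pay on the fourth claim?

#1 ($6,500): $2,225 finishes the deductible; $4,275 goes to coinsurance; member's 20% is $855. Member owes $3,080 (running OOP $3,080).
#2 ($998): deductible met; 20% of $998 = $199.60. Member pays $199.60; OOP now $3,279.60.
#3 ($1,689): deductible already satisfied, so member's share is 20% × $1,689 = $337.80. Member pays $337.80; OOP now $3,617.40.
#4 ($7,614): deductible met; 20% of $7,614 = $1,522.80. Member pays $1,522.80; OOP now $5,140.20.

$1,522.80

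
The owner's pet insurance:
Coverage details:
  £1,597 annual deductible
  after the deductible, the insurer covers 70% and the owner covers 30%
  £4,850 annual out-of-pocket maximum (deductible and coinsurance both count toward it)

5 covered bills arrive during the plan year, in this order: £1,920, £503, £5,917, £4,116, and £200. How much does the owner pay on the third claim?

£1,775.10

Bill 1, £1,920: £1,597 to deductible, leaving £323; coinsurance £323 × 30% = £96.90. Owner owes £1,693.90 (running OOP £1,693.90).
Bill 2, £503: 30% coinsurance on £503 = £150.90. Owner pays £150.90; OOP now £1,844.80.
Bill 3, £5,917: deductible already satisfied, so owner's share is 30% × £5,917 = £1,775.10. Cost to owner: £1,775.10. OOP to date £3,619.90.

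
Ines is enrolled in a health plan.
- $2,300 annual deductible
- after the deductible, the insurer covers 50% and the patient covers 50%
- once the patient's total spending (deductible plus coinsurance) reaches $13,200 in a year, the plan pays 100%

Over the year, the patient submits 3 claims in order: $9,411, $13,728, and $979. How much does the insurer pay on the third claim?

Claim 1 ($9,411): $2,300 finishes the deductible; $7,111 goes to coinsurance; 50% of $7,111 = $3,555.50. Cost to patient: $5,855.50. OOP to date $5,855.50. Insurer: $9,411 − $5,855.50 = $3,555.50.
Claim 2 ($13,728): deductible already satisfied, so patient's share is 50% × $13,728 = $6,864. Patient pays $6,864; OOP now $12,719.50. Plan pays $13,728 − $6,864 = $6,864.
Claim 3 ($979): deductible met; 50% of $979 = $489.50. OOP would hit $13,209 > $13,200, so the cap limits the patient to $13,200 − $12,719.50 = $480.50. Plan pays $979 − $480.50 = $498.50.

$498.50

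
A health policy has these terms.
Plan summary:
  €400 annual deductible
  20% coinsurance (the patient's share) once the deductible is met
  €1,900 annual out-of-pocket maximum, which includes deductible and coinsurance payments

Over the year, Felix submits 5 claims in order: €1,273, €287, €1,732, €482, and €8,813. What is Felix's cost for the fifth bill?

Claim 1 (€1,273): €400 finishes the deductible; €873 goes to coinsurance; coinsurance €873 × 20% = €174.60. Patient owes €574.60 (running OOP €574.60).
Claim 2 (€287): 20% coinsurance on €287 = €57.40. Patient pays €57.40; OOP now €632.
Claim 3 (€1,732): deductible already satisfied, so patient's share is 20% × €1,732 = €346.40. Patient owes €346.40 (running OOP €978.40).
Claim 4 (€482): 20% coinsurance on €482 = €96.40. Patient pays €96.40; OOP now €1,074.80.
Claim 5 (€8,813): 20% coinsurance on €8,813 = €1,762.60. That would push OOP to €2,837.40, over the €1,900 cap, so patient pays €1,900 − €1,074.80 = €825.20.

€825.20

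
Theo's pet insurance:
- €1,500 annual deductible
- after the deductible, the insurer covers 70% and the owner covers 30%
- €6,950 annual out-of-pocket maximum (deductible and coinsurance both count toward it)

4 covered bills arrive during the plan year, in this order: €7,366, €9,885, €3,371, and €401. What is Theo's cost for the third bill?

€724.70

Bill 1, €7,366: €1,500 finishes the deductible; €5,866 goes to coinsurance; coinsurance €5,866 × 30% = €1,759.80. Owner owes €3,259.80 (running OOP €3,259.80).
Bill 2, €9,885: deductible already satisfied, so owner's share is 30% × €9,885 = €2,965.50. Cost to owner: €2,965.50. OOP to date €6,225.30.
Bill 3, €3,371: deductible already satisfied, so owner's share is 30% × €3,371 = €1,011.30. OOP would hit €7,236.60 > €6,950, so the cap limits the owner to €6,950 − €6,225.30 = €724.70.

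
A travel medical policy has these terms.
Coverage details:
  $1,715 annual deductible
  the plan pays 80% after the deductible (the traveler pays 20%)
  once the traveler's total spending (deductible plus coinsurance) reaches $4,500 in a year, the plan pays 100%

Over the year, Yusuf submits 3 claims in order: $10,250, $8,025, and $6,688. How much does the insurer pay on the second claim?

#1 ($10,250): $1,715 finishes the deductible; $8,535 goes to coinsurance; 20% of $8,535 = $1,707. Traveler owes $3,422 (running OOP $3,422). Insurer: $10,250 − $3,422 = $6,828.
#2 ($8,025): 20% coinsurance on $8,025 = $1,605. OOP would hit $5,027 > $4,500, so the cap limits the traveler to $4,500 − $3,422 = $1,078. Insurer: $8,025 − $1,078 = $6,947.

$6,947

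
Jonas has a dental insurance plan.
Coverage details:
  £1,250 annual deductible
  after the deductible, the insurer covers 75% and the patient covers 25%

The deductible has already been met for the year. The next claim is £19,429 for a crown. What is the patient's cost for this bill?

£4,857.25

With the deductible met, the entire £19,429 is subject to coinsurance.
Coinsurance: £19,429 × 25% = £4,857.25.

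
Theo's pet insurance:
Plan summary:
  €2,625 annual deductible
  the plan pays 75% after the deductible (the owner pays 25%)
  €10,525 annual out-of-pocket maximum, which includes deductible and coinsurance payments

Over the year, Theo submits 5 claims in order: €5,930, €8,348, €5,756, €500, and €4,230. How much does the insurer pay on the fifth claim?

Bill 1, €5,930: €2,625 to deductible, leaving €3,305; owner's 25% is €826.25. Owner pays €3,451.25; OOP now €3,451.25. Insurer: €5,930 − €3,451.25 = €2,478.75.
Bill 2, €8,348: 25% coinsurance on €8,348 = €2,087. Cost to owner: €2,087. OOP to date €5,538.25. Insurer: €8,348 − €2,087 = €6,261.
Bill 3, €5,756: deductible already satisfied, so owner's share is 25% × €5,756 = €1,439. Cost to owner: €1,439. OOP to date €6,977.25. Insurer: €5,756 − €1,439 = €4,317.
Bill 4, €500: 25% coinsurance on €500 = €125. Owner owes €125 (running OOP €7,102.25). Plan pays €500 − €125 = €375.
Bill 5, €4,230: deductible already satisfied, so owner's share is 25% × €4,230 = €1,057.50. Owner owes €1,057.50 (running OOP €8,159.75). Insurer: €4,230 − €1,057.50 = €3,172.50.

€3,172.50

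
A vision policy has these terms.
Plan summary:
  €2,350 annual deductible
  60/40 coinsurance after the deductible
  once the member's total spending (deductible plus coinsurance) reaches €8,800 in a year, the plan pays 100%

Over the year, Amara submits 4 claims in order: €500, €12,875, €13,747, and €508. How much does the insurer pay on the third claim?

Bill 1, €500: entire amount goes to the deductible. Cost to member: €500. OOP to date €500. Insurer: €500 − €500 = €0.
Bill 2, €12,875: €1,850 to deductible, leaving €11,025; member's 40% is €4,410. Member owes €6,260 (running OOP €6,760). Plan pays €12,875 − €6,260 = €6,615.
Bill 3, €13,747: deductible met; 40% of €13,747 = €5,498.80. That would push OOP to €12,258.80, over the €8,800 cap, so member pays €8,800 − €6,760 = €2,040. Plan pays €13,747 − €2,040 = €11,707.

€11,707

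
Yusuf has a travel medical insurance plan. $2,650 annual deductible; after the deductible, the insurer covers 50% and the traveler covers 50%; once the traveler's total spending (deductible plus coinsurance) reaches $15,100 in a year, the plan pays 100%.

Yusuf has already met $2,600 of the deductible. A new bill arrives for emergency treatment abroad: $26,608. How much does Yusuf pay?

$12,500

Remaining deductible: $2,650 − $2,600 = $50.
The remaining $26,558 (= $26,608 − $50) moves to coinsurance.
Coinsurance: $26,558 × 50% = $13,279.
Traveler responsibility before any cap: $50 + $13,279 = $13,329.
Year-to-date out-of-pocket would reach $2,600 + $13,329 = $15,929, above the $15,100 maximum, so the traveler pays only $15,100 − $2,600 = $12,500.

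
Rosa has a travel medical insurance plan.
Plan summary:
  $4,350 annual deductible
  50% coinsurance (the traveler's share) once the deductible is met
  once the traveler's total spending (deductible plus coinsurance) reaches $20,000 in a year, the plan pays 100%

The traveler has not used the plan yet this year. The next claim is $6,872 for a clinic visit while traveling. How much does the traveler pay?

$5,611

The full $4,350 deductible is still open; $4,350 of this bill applies to it.
After the $4,350 deductible portion, $6,872 − $4,350 = $2,522 is subject to coinsurance.
Coinsurance: $2,522 × 50% = $1,261.
So the traveler owes $4,350 + $1,261 = $5,611 before any cap.
Year-to-date out-of-pocket becomes $0 + $5,611 = $5,611, still under the $20,000 maximum, so no cap applies.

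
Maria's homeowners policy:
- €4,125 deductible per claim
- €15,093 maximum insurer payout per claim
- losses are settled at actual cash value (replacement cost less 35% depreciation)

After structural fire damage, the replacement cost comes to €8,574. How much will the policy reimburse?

€1,448.10

Depreciate 35%: the covered value is €8,574 × 0.65 = €5,573.10.
Less the €4,125 deductible: €5,573.10 − €4,125 = €1,448.10.
€1,448.10 ≤ €15,093, so the limit doesn't bind; insurer pays €1,448.10.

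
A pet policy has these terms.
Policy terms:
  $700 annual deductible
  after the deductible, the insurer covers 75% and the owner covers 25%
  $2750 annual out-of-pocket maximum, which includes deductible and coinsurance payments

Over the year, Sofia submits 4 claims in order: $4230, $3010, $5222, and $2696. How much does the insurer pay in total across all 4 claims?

$12408

#1 ($4230): $700 to deductible, leaving $3530; coinsurance $3530 × 25% = $882.50. Owner pays $1582.50; OOP now $1582.50. Insurer: $4230 − $1582.50 = $2647.50.
#2 ($3010): deductible met; 25% of $3010 = $752.50. Cost to owner: $752.50. OOP to date $2335. Plan pays $3010 − $752.50 = $2257.50.
#3 ($5222): deductible already satisfied, so owner's share is 25% × $5222 = $1305.50. Adding that to $2335 gives $3640.50, past the $2750 cap; owner pays only $2750 − $2335 = $415. Insurer: $5222 − $415 = $4807.
#4 ($2696): 25% coinsurance on $2696 = $674. OOP would hit $3424 > $2750, so the cap limits the owner to $2750 − $2750 = $0. Plan pays $2696 − $0 = $2696.
Insurer total: $2647.50 + $2257.50 + $4807 + $2696 = $12408.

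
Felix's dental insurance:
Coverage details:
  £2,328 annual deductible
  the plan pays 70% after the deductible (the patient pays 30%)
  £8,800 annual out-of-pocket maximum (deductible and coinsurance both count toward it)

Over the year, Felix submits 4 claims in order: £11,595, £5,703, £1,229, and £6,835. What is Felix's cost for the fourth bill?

£1,612.30

Claim 1 — £11,595: £2,328 finishes the deductible; £9,267 goes to coinsurance; coinsurance £9,267 × 30% = £2,780.10. Patient pays £5,108.10; OOP now £5,108.10.
Claim 2 — £5,703: deductible already satisfied, so patient's share is 30% × £5,703 = £1,710.90. Patient pays £1,710.90; OOP now £6,819.
Claim 3 — £1,229: deductible already satisfied, so patient's share is 30% × £1,229 = £368.70. Cost to patient: £368.70. OOP to date £7,187.70.
Claim 4 — £6,835: 30% coinsurance on £6,835 = £2,050.50. OOP would hit £9,238.20 > £8,800, so the cap limits the patient to £8,800 − £7,187.70 = £1,612.30.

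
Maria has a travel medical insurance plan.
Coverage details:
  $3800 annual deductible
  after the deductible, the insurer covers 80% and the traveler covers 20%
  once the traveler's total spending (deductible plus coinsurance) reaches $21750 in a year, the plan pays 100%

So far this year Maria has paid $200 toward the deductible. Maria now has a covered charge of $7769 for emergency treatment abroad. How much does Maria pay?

Deductible still to meet: $3800 − $200 = $3600.
The remaining $4169 (= $7769 − $3600) moves to coinsurance.
Traveler's 20% share of $4169 is $833.80.
That puts the traveler's cost at $3600 + $833.80 = $4433.80 before any cap.
Year-to-date out-of-pocket becomes $200 + $4433.80 = $4633.80, still under the $21750 maximum, so no cap applies.

$4433.80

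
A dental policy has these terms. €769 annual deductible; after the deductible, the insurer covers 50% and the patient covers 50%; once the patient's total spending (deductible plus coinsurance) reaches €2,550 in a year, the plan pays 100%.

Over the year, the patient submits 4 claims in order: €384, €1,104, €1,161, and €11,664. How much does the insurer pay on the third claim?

Claim 1 — €384: fully absorbed by the deductible. Patient pays €384; OOP now €384. Plan pays €384 − €384 = €0.
Claim 2 — €1,104: deductible takes €385, €719 remains; coinsurance €719 × 50% = €359.50. Patient pays €744.50; OOP now €1,128.50. Plan pays €1,104 − €744.50 = €359.50.
Claim 3 — €1,161: deductible already satisfied, so patient's share is 50% × €1,161 = €580.50. Patient owes €580.50 (running OOP €1,709). Insurer: €1,161 − €580.50 = €580.50.

€580.50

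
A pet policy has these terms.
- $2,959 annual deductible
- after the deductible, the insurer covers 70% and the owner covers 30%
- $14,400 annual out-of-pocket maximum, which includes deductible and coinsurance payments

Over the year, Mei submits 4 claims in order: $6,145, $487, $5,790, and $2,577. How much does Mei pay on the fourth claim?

$773.10

Claim 1 ($6,145): $2,959 finishes the deductible; $3,186 goes to coinsurance; owner's 30% is $955.80. Owner owes $3,914.80 (running OOP $3,914.80).
Claim 2 ($487): 30% coinsurance on $487 = $146.10. Cost to owner: $146.10. OOP to date $4,060.90.
Claim 3 ($5,790): 30% coinsurance on $5,790 = $1,737. Owner owes $1,737 (running OOP $5,797.90).
Claim 4 ($2,577): deductible already satisfied, so owner's share is 30% × $2,577 = $773.10. Owner pays $773.10; OOP now $6,571.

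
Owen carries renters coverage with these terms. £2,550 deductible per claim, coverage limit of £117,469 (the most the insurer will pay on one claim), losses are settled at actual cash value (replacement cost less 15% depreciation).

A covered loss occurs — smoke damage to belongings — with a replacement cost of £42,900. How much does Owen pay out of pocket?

£8,985

Depreciate 15%: the covered value is £42,900 × 0.85 = £36,465.
After the deductible, £36,465 − £2,550 = £33,915 remains.
£33,915 is within the £117,469 limit, so the insurer pays £33,915.
The tenant bears the rest of the original loss: £42,900 − £33,915 = £8,985.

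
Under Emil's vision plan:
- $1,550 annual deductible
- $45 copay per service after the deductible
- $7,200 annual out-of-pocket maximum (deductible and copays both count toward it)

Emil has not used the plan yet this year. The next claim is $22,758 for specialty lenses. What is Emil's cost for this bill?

$1,595

Deductible not yet touched, so the first $1,550 of the bill goes to the deductible.
The remaining $21,208 (= $22,758 − $1,550) moves to the copay.
Copay on this service: $45.
Member responsibility before any cap: $1,550 + $45 = $1,595.
Total out-of-pocket so far would be $0 + $1,595 = $1,595, below the $7,200 cap — no reduction.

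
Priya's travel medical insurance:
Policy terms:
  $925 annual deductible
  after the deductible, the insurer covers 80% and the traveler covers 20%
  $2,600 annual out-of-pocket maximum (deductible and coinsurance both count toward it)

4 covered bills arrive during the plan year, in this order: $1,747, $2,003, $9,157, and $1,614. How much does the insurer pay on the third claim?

Claim 1 — $1,747: $925 to deductible, leaving $822; traveler's 20% is $164.40. Traveler owes $1,089.40 (running OOP $1,089.40). Insurer: $1,747 − $1,089.40 = $657.60.
Claim 2 — $2,003: deductible met; 20% of $2,003 = $400.60. Cost to traveler: $400.60. OOP to date $1,490. Plan pays $2,003 − $400.60 = $1,602.40.
Claim 3 — $9,157: 20% coinsurance on $9,157 = $1,831.40. That would push OOP to $3,321.40, over the $2,600 cap, so traveler pays $2,600 − $1,490 = $1,110. Insurer: $9,157 − $1,110 = $8,047.

$8,047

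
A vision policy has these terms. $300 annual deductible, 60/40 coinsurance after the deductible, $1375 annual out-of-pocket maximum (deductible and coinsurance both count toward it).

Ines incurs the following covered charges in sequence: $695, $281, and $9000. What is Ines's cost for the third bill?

Claim 1 — $695: $300 finishes the deductible; $395 goes to coinsurance; coinsurance $395 × 40% = $158. Member pays $458; OOP now $458.
Claim 2 — $281: deductible already satisfied, so member's share is 40% × $281 = $112.40. Cost to member: $112.40. OOP to date $570.40.
Claim 3 — $9000: deductible met; 40% of $9000 = $3600. OOP would hit $4170.40 > $1375, so the cap limits the member to $1375 − $570.40 = $804.60.

$804.60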